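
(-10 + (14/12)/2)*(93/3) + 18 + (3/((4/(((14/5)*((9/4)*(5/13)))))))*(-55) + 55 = -318.87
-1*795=-795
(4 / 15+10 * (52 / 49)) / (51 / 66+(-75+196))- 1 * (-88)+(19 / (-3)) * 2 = 148512142 / 1969065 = 75.42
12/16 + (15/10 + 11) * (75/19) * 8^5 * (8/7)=983040399/532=1847820.30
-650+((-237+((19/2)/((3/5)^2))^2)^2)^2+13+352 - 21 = 490731151449686763505/11019960576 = 44531116791.69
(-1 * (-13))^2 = 169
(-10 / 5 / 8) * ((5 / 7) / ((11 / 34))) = -85 / 154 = -0.55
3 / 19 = 0.16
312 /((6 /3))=156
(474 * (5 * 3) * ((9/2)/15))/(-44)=-2133/44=-48.48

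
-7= -7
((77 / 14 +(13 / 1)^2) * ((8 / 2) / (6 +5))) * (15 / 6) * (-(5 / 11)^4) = -1090625 / 161051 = -6.77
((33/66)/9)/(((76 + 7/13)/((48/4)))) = 26/2985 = 0.01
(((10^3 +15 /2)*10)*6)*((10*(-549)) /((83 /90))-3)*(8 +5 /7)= -1822887220050 /581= -3137499518.16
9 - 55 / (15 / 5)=-28 / 3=-9.33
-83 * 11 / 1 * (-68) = 62084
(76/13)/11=76/143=0.53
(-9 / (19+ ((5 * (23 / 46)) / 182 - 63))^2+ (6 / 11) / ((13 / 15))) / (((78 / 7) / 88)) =71248079896 / 14441169483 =4.93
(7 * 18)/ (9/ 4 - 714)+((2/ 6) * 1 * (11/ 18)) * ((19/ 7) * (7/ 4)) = 162053/ 204984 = 0.79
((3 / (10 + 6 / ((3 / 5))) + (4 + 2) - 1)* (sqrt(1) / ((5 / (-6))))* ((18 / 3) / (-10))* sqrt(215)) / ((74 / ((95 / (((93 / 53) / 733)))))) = 29157.33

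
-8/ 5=-1.60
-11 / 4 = -2.75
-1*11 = -11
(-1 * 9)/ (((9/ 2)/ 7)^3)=-2744/ 81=-33.88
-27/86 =-0.31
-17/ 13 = -1.31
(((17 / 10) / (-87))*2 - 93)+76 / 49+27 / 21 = -1922663 / 21315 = -90.20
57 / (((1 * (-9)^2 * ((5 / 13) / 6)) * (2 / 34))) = 8398 / 45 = 186.62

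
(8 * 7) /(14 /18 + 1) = 63 /2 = 31.50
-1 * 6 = -6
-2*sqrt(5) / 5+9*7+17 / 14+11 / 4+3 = 1959 / 28 - 2*sqrt(5) / 5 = 69.07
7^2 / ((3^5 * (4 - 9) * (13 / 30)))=-98 / 1053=-0.09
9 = 9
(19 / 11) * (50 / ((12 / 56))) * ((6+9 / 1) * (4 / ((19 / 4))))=56000 / 11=5090.91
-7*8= -56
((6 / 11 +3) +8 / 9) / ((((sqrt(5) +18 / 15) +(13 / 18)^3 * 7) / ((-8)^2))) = 10185189972480 / 90938900459-2654465126400 * sqrt(5) / 90938900459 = 46.73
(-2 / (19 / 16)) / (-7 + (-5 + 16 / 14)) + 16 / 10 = 3168 / 1805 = 1.76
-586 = -586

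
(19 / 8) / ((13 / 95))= 1805 / 104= 17.36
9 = 9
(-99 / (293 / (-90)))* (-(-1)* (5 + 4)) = 273.69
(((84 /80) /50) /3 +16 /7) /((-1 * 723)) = -16049 /5061000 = -0.00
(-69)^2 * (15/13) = 71415/13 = 5493.46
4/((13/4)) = 16/13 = 1.23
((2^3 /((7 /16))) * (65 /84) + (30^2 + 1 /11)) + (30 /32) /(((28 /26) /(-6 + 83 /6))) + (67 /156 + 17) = 938.49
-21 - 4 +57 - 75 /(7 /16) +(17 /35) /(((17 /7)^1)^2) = -82911 /595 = -139.35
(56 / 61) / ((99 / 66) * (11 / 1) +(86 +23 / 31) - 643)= -3472 / 2041365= -0.00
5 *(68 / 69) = 340 / 69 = 4.93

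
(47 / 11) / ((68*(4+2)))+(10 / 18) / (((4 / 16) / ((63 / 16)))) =39317 / 4488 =8.76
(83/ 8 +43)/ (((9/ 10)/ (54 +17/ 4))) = 497455/ 144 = 3454.55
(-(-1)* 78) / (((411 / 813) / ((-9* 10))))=-1902420 / 137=-13886.28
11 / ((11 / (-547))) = -547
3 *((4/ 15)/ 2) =0.40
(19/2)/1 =19/2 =9.50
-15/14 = -1.07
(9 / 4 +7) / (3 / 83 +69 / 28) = 21497 / 5811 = 3.70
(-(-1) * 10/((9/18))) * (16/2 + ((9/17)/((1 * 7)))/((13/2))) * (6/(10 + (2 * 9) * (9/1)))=371820/66521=5.59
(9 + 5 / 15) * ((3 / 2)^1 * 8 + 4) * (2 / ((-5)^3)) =-896 / 375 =-2.39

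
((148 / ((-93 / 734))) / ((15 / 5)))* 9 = -108632 / 31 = -3504.26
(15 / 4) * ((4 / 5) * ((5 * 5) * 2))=150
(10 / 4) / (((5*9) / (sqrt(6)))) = sqrt(6) / 18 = 0.14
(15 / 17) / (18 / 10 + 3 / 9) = 225 / 544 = 0.41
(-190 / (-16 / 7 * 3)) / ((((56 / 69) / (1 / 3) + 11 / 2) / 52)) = 39767 / 219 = 181.58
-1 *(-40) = 40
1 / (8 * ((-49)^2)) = 1 / 19208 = 0.00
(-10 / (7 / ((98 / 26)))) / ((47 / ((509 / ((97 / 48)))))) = -1710240 / 59267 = -28.86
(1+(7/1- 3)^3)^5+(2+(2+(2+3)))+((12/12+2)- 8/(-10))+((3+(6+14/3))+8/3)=17404359812/15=1160290654.13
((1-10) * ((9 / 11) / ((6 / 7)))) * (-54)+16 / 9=46103 / 99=465.69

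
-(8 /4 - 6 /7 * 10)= 46 /7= 6.57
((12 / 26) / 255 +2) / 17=2212 / 18785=0.12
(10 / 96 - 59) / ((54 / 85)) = -92.71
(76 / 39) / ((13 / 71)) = 5396 / 507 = 10.64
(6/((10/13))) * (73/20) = 2847/100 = 28.47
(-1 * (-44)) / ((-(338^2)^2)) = -11 / 3262922884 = -0.00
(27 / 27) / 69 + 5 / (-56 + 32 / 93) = -26909 / 357144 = -0.08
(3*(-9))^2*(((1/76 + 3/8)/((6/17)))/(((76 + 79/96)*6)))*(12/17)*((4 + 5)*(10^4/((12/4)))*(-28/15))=-1306368/19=-68756.21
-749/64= -11.70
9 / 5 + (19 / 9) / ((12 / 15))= 799 / 180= 4.44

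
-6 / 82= -3 / 41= -0.07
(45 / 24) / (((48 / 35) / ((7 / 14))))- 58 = -14673 / 256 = -57.32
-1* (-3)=3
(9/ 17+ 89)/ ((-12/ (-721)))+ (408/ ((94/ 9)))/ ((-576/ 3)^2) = 13203462185/ 2454528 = 5379.23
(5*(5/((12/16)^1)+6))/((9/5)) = 950/27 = 35.19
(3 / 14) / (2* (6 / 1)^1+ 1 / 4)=6 / 343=0.02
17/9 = 1.89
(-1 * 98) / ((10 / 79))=-3871 / 5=-774.20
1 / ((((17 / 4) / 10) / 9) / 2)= 720 / 17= 42.35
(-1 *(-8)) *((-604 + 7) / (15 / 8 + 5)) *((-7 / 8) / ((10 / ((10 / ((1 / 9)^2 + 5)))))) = 193428 / 1595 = 121.27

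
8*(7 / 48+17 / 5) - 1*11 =521 / 30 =17.37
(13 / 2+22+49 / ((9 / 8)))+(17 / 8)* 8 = 1603 / 18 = 89.06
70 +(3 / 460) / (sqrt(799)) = 3 * sqrt(799) / 367540 +70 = 70.00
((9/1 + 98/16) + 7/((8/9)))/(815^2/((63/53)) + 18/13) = 18837/457652159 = 0.00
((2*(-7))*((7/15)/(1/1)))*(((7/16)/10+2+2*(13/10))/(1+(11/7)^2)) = -1783943/204000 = -8.74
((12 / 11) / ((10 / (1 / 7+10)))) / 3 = 142 / 385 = 0.37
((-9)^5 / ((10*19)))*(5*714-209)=-198463689 / 190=-1044545.73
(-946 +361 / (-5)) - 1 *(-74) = -4721 / 5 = -944.20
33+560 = 593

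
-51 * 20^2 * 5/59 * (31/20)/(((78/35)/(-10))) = 12024.12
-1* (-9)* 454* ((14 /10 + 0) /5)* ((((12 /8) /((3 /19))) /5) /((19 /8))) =114408 /125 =915.26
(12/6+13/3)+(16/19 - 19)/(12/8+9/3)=131/57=2.30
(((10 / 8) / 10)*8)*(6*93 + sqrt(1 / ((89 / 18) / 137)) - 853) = -295 + 3*sqrt(24386) / 89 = -289.74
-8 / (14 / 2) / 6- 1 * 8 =-8.19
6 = 6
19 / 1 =19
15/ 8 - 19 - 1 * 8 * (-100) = 6263/ 8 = 782.88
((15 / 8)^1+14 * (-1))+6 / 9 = -275 / 24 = -11.46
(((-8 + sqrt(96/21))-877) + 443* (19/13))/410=-1544/2665 + 2* sqrt(14)/1435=-0.57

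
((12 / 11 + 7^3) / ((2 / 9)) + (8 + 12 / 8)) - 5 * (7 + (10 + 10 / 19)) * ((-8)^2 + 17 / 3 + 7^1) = -1078547 / 209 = -5160.51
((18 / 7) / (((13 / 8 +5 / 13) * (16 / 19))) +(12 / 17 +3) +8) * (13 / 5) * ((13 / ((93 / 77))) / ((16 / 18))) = 1097148 / 2635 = 416.37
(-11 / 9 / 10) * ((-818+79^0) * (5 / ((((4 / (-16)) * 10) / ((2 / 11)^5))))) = -26144 / 658845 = -0.04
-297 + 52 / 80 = -5927 / 20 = -296.35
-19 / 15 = -1.27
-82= -82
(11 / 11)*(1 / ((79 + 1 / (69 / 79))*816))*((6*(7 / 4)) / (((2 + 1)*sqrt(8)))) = 23*sqrt(2) / 1719040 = 0.00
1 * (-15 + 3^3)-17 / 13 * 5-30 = -319 / 13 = -24.54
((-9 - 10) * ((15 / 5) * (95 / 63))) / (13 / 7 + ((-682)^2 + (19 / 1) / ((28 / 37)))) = -0.00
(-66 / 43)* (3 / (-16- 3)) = 198 / 817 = 0.24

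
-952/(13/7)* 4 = -26656/13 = -2050.46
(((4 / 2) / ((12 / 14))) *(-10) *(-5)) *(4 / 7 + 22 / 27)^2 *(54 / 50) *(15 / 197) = 686440 / 37233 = 18.44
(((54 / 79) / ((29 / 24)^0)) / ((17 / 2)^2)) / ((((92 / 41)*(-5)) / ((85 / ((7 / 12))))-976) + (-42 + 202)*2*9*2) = 26568 / 13434274769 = 0.00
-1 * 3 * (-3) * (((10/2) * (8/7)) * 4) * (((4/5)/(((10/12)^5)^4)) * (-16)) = -67390312367240773632/667572021484375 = -100948.38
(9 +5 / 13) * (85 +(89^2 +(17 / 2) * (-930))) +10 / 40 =948.10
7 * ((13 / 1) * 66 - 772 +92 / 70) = 3056 / 5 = 611.20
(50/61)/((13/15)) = 750/793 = 0.95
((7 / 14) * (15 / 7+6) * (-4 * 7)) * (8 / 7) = -912 / 7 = -130.29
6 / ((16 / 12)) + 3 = 15 / 2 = 7.50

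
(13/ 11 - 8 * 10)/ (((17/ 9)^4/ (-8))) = 157464/ 3179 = 49.53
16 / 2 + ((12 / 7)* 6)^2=5576 / 49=113.80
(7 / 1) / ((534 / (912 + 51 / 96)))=204407 / 17088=11.96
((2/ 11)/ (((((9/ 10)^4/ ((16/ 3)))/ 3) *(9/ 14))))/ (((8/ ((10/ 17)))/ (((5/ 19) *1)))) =0.13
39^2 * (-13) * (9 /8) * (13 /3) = -771147 /8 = -96393.38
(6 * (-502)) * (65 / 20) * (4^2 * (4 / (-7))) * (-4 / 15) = -835328 / 35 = -23866.51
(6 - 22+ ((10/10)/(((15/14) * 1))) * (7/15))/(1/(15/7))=-3502/105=-33.35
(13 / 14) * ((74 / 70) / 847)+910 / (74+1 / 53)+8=33044085383 / 1628162690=20.30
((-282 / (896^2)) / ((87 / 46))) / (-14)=1081 / 81485824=0.00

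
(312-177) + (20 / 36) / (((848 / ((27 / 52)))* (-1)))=5952945 / 44096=135.00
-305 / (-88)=305 / 88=3.47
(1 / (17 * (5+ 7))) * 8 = 2 / 51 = 0.04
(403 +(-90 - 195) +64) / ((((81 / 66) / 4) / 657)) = 1169168 / 3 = 389722.67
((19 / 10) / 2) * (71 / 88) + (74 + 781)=1506149 / 1760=855.77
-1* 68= -68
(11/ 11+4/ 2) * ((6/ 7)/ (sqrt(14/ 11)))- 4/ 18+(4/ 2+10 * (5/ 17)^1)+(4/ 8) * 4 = 9 * sqrt(154)/ 49+1028/ 153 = 9.00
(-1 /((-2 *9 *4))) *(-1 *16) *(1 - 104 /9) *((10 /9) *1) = 1900 /729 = 2.61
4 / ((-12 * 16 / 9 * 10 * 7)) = -3 / 1120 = -0.00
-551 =-551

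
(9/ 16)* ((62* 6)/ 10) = 837/ 40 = 20.92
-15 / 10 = -1.50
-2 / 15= -0.13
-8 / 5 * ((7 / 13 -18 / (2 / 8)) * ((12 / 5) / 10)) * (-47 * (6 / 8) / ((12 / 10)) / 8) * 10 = -130989 / 130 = -1007.61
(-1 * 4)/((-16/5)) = 5/4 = 1.25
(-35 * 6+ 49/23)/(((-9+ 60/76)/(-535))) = -48598865/3588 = -13544.83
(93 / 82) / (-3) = -31 / 82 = -0.38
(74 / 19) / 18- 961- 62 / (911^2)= -136351051376 / 141916491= -960.78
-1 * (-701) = 701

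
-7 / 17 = -0.41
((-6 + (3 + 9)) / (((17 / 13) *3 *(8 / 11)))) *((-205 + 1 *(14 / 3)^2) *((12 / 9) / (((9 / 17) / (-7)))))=1650649 / 243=6792.79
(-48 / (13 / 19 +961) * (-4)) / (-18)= -19 / 1713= -0.01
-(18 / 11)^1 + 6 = 48 / 11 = 4.36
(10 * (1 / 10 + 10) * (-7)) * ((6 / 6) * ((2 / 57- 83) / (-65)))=-3343403 / 3705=-902.40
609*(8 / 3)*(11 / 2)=8932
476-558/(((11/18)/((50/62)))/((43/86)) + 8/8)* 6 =-241942/283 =-854.92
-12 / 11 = -1.09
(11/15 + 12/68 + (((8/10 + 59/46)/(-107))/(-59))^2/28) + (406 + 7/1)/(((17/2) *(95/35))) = 1076006194778453609/57201716217433200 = 18.81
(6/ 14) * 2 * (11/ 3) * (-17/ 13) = -374/ 91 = -4.11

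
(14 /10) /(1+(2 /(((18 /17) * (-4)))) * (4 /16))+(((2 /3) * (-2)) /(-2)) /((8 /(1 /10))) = 24319 /15240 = 1.60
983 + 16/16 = 984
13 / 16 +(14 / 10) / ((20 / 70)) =457 / 80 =5.71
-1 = -1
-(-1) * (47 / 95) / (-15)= -0.03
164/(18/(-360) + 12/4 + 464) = 3280/9339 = 0.35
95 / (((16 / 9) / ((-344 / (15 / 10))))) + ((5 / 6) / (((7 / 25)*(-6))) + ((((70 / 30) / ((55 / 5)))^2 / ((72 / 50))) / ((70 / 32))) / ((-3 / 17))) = -10089820435 / 823284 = -12255.58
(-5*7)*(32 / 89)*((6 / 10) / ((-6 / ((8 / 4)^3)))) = 10.07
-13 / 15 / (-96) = 13 / 1440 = 0.01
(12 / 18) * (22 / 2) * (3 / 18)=11 / 9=1.22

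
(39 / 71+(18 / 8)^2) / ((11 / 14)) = 44625 / 6248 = 7.14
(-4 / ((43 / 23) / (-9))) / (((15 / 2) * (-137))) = -552 / 29455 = -0.02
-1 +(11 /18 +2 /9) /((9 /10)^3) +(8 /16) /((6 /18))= 1.64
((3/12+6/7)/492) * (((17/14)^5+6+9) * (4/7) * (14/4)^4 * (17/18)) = 4999763359/1555255296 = 3.21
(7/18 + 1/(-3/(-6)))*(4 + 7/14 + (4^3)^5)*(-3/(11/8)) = -16789417682/3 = -5596472560.67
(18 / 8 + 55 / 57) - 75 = -16367 / 228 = -71.79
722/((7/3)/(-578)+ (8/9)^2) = 1779084/1937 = 918.47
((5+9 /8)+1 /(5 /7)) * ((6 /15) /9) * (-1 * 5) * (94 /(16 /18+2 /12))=-14147 /95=-148.92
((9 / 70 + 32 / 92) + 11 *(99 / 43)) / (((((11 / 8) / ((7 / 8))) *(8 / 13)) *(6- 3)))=23221523 / 2610960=8.89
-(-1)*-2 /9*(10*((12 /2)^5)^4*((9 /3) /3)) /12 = -677066377789440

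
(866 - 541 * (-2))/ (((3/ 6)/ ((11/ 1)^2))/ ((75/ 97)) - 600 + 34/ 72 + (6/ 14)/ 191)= -283627436400/ 87289719941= -3.25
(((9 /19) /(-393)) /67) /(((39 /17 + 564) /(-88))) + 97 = 51908820795 /535142467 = 97.00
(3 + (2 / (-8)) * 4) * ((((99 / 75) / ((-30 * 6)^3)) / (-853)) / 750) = 11 / 15545925000000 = 0.00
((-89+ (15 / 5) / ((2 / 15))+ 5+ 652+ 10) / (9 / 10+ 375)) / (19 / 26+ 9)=156130 / 951027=0.16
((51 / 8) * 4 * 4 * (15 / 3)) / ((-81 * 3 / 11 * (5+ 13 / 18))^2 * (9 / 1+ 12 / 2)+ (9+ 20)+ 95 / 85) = 0.00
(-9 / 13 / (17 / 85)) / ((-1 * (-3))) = -15 / 13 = -1.15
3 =3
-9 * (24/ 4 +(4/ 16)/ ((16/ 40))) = -477/ 8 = -59.62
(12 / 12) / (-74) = -0.01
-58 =-58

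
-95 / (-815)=19 / 163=0.12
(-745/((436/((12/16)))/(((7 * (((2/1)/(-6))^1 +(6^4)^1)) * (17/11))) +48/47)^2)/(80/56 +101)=-2464750893266622415/382737244276543488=-6.44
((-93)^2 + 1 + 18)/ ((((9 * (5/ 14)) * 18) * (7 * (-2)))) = -4334/ 405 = -10.70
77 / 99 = 7 / 9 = 0.78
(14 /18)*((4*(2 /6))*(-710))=-19880 /27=-736.30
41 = 41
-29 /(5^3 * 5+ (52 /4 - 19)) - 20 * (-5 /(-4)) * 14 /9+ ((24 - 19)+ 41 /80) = -14896069 /445680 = -33.42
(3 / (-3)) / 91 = -1 / 91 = -0.01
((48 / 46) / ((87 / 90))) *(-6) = -4320 / 667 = -6.48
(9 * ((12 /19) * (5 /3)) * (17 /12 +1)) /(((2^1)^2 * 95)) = 87 /1444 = 0.06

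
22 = 22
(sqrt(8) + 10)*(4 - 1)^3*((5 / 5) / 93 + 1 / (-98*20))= 16803*sqrt(2) / 30380 + 16803 / 6076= 3.55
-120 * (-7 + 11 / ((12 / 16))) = -920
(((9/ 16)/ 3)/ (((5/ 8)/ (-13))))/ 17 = -39/ 170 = -0.23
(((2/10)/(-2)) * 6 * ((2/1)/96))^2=1/6400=0.00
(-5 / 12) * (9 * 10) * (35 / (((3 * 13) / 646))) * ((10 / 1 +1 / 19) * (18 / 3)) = -1311288.46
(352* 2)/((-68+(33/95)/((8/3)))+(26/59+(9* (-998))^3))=-31567360/32492621841836639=-0.00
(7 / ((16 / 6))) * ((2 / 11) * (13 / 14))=39 / 88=0.44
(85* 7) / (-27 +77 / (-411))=-244545 / 11174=-21.89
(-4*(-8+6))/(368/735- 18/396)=129360/7361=17.57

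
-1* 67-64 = -131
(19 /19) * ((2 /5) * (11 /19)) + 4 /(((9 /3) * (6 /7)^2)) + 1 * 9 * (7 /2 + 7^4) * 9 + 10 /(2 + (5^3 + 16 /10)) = 642455238769 /3298590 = 194766.62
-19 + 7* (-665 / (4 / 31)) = -144381 / 4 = -36095.25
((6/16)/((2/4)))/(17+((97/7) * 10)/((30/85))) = 63/34408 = 0.00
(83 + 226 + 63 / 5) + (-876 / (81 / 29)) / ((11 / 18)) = -31616 / 165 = -191.61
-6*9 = -54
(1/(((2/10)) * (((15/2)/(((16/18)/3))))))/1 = 16/81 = 0.20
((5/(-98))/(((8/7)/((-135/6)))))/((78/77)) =825/832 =0.99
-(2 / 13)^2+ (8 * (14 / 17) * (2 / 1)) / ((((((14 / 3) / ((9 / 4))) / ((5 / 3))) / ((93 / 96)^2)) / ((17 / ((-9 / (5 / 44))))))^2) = 1544614980009 / 4803082059776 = 0.32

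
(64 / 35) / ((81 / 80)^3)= 1.76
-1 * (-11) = 11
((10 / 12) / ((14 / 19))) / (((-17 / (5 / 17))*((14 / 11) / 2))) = -5225 / 169932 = -0.03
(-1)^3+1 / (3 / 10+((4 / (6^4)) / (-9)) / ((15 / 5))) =30623 / 13117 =2.33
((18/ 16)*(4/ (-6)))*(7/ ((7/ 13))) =-39/ 4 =-9.75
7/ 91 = 1/ 13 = 0.08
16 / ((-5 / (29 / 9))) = -464 / 45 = -10.31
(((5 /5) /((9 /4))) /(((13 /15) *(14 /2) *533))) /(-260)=-1 /1891617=-0.00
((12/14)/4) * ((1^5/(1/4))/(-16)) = -3/56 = -0.05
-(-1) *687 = 687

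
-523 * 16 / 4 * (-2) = 4184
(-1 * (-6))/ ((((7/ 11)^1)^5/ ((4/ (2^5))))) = 483153/ 67228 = 7.19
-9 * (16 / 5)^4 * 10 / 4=-294912 / 125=-2359.30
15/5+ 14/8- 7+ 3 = 3/4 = 0.75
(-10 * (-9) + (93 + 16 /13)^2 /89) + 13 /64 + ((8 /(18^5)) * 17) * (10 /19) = 205169462310703 /1079997706944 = 189.97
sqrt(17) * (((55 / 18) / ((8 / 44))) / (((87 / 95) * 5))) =11495 * sqrt(17) / 3132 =15.13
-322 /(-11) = 322 /11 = 29.27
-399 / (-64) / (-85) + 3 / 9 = 4243 / 16320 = 0.26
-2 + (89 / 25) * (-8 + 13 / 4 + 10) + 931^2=86677769 / 100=866777.69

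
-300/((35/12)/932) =-671040/7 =-95862.86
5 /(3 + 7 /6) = 6 /5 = 1.20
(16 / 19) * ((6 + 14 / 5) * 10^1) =1408 / 19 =74.11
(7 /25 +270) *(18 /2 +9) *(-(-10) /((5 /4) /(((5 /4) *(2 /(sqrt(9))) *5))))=162168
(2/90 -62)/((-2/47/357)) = 15598877/30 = 519962.57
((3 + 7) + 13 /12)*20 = 665 /3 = 221.67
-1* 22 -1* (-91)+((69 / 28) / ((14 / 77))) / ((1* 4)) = 16215 / 224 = 72.39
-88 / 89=-0.99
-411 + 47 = -364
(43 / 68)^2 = 1849 / 4624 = 0.40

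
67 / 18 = 3.72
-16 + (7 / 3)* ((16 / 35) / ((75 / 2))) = -17968 / 1125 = -15.97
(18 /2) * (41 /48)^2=6.57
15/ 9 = 5/ 3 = 1.67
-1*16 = -16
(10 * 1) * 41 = 410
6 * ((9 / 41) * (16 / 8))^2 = 1944 / 1681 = 1.16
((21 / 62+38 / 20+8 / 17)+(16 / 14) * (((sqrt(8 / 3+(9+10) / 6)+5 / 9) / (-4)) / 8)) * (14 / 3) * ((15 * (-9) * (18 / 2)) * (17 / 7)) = -16072677 / 434+2295 * sqrt(210) / 28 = -35846.04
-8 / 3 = -2.67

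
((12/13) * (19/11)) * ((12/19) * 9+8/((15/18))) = 24.37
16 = 16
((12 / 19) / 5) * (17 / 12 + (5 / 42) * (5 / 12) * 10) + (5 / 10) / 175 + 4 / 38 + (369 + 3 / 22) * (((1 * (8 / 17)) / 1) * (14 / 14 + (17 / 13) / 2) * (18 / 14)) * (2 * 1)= 35845188887 / 48498450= 739.10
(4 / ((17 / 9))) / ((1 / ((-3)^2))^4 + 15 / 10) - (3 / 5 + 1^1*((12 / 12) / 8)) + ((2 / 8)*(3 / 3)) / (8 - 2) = 584923 / 803148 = 0.73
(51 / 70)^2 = 2601 / 4900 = 0.53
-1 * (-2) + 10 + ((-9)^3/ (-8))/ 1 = 825/ 8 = 103.12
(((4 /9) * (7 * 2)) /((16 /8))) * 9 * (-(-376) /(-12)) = -2632 /3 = -877.33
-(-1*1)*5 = 5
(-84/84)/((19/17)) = -17/19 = -0.89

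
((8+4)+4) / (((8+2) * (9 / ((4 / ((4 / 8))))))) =64 / 45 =1.42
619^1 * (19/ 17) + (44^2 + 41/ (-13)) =580052/ 221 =2624.67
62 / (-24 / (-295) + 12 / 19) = 173755 / 1998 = 86.96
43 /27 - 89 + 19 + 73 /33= -19660 /297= -66.20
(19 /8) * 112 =266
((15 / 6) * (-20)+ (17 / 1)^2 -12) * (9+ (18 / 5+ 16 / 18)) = 137789 / 45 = 3061.98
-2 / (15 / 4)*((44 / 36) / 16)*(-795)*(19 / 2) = 11077 / 36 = 307.69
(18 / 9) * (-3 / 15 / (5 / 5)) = -2 / 5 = -0.40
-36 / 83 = -0.43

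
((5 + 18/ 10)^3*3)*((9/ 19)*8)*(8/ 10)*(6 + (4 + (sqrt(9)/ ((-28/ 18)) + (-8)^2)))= 17132141952/ 83125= 206100.96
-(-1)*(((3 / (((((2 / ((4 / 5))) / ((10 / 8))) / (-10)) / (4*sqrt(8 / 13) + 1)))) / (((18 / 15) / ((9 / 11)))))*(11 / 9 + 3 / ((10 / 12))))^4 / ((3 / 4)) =521082871435000*sqrt(26) / 2474329 + 36776532338485625 / 29691948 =2312434101.47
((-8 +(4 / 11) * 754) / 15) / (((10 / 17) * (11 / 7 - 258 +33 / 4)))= -232288 / 1910975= -0.12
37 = 37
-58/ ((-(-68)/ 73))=-2117/ 34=-62.26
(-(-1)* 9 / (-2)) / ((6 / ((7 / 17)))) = -21 / 68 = -0.31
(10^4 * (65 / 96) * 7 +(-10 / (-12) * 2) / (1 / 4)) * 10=474025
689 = 689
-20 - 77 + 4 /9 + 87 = -86 /9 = -9.56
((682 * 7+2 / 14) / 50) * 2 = 33419 / 175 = 190.97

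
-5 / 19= -0.26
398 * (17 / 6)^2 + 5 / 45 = 19171 / 6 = 3195.17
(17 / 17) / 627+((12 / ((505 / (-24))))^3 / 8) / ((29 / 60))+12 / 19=274079841709 / 468349077075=0.59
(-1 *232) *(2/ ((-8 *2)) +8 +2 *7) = -5075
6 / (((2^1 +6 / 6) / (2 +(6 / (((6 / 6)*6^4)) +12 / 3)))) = 1297 / 108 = 12.01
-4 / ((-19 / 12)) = 48 / 19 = 2.53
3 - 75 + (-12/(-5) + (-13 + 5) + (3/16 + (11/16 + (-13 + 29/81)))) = -289549/3240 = -89.37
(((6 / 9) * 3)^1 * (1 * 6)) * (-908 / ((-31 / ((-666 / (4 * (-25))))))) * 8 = 14513472 / 775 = 18727.06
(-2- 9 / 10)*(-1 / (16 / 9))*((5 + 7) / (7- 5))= 783 / 80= 9.79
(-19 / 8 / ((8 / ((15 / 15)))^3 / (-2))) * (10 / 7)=95 / 7168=0.01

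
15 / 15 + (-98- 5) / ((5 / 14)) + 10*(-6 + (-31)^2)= 46313 / 5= 9262.60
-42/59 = -0.71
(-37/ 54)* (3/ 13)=-37/ 234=-0.16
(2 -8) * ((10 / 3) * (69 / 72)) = -115 / 6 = -19.17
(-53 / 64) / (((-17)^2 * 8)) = -53 / 147968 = -0.00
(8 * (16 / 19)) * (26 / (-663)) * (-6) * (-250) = -128000 / 323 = -396.28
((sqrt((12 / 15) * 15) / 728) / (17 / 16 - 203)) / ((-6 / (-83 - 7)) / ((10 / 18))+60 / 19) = -0.00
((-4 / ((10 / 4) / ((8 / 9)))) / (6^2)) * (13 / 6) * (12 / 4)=-104 / 405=-0.26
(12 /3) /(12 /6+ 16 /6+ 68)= 0.06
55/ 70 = 11/ 14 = 0.79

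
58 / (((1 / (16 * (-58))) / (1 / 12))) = -13456 / 3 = -4485.33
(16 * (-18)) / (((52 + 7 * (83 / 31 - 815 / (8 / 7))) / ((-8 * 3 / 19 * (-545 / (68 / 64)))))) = 14947614720 / 394202443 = 37.92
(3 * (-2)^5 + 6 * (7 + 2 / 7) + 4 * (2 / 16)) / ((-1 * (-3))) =-725 / 42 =-17.26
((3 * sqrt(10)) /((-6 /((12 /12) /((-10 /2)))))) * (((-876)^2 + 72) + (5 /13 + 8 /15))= 149652539 * sqrt(10) /1950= 242688.66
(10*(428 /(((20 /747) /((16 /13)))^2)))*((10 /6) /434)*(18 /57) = 7642491264 /696787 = 10968.19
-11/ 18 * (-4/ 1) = 22/ 9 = 2.44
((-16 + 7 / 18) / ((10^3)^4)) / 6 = -281 / 108000000000000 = -0.00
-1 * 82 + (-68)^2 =4542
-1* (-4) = 4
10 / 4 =5 / 2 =2.50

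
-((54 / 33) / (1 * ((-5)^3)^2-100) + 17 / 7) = -322589 / 132825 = -2.43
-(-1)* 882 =882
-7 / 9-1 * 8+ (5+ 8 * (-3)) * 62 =-10681 / 9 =-1186.78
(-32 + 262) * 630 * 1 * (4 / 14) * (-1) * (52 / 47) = -2152800 / 47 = -45804.26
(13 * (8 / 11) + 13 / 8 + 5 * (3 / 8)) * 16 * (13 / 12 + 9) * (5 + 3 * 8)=60610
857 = 857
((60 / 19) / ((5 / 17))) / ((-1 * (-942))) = 34 / 2983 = 0.01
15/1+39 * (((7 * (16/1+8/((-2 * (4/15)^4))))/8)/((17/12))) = -40590579/2176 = -18653.76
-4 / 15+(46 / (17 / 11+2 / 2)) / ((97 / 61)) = 226063 / 20370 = 11.10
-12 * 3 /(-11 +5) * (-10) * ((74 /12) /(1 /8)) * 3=-8880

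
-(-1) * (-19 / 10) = -19 / 10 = -1.90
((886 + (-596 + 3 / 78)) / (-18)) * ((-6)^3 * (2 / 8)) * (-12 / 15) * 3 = -135738 / 65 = -2088.28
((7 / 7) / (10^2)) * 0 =0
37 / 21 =1.76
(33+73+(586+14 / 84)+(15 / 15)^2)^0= 1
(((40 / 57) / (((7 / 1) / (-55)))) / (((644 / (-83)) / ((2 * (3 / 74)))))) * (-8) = -365200 / 792281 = -0.46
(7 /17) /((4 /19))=133 /68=1.96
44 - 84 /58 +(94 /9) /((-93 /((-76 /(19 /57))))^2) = 26418242 /250821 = 105.33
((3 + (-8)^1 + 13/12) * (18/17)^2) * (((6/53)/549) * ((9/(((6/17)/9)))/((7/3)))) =-0.09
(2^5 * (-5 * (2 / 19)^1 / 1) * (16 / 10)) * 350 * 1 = -179200 / 19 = -9431.58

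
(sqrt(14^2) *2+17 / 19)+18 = 46.89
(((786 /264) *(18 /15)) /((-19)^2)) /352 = 393 /13977920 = 0.00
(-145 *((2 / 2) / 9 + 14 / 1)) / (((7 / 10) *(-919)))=184150 / 57897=3.18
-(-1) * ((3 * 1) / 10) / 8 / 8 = 3 / 640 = 0.00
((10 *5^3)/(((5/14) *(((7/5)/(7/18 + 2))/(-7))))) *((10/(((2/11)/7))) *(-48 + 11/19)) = 130515481250/171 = 763248428.36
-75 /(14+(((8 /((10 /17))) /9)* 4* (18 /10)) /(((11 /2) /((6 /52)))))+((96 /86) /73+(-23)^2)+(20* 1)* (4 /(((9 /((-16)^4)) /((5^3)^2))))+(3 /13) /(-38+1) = 6291496330286382865733 /691204391046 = 9102222745.96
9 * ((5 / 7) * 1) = 45 / 7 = 6.43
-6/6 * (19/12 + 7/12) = -13/6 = -2.17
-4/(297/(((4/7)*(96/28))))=-128/4851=-0.03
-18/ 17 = -1.06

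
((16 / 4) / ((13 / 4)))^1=16 / 13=1.23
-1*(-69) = 69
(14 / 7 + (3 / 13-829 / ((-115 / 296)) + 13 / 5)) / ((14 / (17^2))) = 461997423 / 10465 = 44146.91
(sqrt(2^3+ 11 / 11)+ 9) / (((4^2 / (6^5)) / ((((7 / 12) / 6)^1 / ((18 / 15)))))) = 945 / 2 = 472.50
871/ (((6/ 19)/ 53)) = 877097/ 6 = 146182.83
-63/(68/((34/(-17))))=63/34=1.85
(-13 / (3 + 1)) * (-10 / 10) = 13 / 4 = 3.25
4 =4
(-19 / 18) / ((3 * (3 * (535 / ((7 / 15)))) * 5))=-133 / 6500250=-0.00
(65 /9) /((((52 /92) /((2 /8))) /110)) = 6325 /18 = 351.39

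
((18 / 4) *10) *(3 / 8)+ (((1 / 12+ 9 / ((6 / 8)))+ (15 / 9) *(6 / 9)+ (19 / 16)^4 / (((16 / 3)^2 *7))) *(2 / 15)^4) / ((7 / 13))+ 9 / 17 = 6929552057753021 / 397971947520000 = 17.41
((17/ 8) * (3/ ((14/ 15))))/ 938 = 765/ 105056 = 0.01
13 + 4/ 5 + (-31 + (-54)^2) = 14494/ 5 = 2898.80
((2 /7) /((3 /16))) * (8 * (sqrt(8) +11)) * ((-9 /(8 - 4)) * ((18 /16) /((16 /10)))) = -1485 /7 - 270 * sqrt(2) /7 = -266.69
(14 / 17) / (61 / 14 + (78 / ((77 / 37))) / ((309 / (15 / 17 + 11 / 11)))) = 222068 / 1236489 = 0.18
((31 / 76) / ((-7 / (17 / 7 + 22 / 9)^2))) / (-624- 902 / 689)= 64937561 / 29345738184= 0.00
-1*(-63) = 63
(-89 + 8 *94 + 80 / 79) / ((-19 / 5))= -174.74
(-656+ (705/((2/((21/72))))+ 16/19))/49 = -167913/14896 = -11.27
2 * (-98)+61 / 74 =-14443 / 74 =-195.18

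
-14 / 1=-14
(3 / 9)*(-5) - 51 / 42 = -121 / 42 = -2.88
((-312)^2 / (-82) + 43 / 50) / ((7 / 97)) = -235888189 / 14350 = -16438.20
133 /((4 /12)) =399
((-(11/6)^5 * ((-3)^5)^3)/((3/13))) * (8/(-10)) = -41209568829/40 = -1030239220.72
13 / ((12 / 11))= 143 / 12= 11.92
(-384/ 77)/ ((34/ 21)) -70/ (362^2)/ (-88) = -301924781/ 98020912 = -3.08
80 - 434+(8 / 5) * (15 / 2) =-342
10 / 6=5 / 3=1.67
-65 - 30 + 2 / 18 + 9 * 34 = 1900 / 9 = 211.11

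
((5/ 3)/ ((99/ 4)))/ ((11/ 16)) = 320/ 3267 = 0.10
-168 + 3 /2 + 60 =-213 /2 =-106.50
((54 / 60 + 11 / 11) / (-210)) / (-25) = 19 / 52500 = 0.00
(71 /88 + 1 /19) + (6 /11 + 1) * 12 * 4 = 125469 /1672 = 75.04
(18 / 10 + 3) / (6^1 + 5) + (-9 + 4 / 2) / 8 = -193 / 440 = -0.44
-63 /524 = -0.12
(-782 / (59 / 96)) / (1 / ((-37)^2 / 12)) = -8564464 / 59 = -145160.41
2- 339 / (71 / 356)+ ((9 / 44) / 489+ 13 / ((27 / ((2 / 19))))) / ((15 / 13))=-6652363454527 / 3918386340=-1697.73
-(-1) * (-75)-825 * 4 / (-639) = -14875 / 213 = -69.84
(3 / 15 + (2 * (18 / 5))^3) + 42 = 51931 / 125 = 415.45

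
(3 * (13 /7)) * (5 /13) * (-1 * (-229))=3435 /7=490.71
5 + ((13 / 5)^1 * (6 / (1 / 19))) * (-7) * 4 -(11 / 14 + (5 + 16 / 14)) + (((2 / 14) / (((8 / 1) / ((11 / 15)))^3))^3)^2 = -26000865779515174421037003565640082686507768519 / 3132208537162868060061696000000000000000000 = -8301.13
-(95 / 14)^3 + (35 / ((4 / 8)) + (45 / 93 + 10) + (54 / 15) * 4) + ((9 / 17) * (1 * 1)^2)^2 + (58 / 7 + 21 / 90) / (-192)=-3846849083491 / 17700117120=-217.33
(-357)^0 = 1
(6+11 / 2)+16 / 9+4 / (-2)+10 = 383 / 18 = 21.28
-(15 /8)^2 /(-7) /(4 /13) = 1.63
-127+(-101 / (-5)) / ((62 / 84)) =-15443 / 155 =-99.63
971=971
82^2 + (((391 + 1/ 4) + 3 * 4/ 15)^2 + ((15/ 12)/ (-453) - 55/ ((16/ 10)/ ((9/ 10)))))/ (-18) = -2957207759/ 1630800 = -1813.35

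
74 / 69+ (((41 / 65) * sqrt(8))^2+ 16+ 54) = 21647312 / 291525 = 74.26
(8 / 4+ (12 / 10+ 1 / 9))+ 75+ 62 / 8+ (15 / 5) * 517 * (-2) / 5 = -96181 / 180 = -534.34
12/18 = 2/3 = 0.67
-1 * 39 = -39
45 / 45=1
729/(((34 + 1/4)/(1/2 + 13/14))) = 29160/959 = 30.41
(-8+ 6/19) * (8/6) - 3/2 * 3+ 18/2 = -655/114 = -5.75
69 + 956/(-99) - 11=4786/99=48.34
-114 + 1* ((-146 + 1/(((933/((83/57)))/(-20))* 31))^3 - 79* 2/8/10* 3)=-557826136108686428686695247/179231595598364925240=-3112320.32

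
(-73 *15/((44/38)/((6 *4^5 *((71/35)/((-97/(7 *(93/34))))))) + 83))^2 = 44524645074285369753600/255813516245498885041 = 174.05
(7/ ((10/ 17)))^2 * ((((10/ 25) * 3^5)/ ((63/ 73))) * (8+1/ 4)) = 131581989/ 1000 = 131581.99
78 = 78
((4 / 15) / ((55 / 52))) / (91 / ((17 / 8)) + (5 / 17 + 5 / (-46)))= 162656 / 27747225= 0.01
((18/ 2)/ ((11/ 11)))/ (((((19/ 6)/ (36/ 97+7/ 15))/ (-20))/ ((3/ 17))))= -8.40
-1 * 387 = -387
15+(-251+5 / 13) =-3063 / 13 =-235.62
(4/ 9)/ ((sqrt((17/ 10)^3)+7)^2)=71884000/ 5830990707- 9520000 *sqrt(170)/ 17492972121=0.01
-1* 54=-54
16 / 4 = 4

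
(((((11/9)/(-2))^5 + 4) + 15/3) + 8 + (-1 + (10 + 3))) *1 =54636421/1889568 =28.91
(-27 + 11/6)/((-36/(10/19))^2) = -3775/701784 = -0.01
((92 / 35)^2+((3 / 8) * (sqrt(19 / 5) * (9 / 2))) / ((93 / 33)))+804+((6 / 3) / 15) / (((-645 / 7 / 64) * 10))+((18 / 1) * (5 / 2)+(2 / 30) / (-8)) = 297 * sqrt(95) / 2480+16230276079 / 18963000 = 857.06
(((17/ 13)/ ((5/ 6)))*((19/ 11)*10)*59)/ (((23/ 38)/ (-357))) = -3102327144/ 3289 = -943243.28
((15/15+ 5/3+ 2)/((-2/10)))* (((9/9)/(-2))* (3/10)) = 7/2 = 3.50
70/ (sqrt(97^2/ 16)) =2.89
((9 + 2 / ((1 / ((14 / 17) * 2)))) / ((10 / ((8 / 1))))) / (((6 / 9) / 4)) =5016 / 85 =59.01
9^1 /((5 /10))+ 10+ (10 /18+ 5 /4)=1073 /36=29.81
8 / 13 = 0.62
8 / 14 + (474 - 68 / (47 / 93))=111866 / 329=340.02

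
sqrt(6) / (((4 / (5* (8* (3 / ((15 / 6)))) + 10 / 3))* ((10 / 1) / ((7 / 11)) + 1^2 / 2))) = 539* sqrt(6) / 681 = 1.94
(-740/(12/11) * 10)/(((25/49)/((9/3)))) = -39886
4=4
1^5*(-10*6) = -60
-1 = -1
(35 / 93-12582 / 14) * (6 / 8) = -292409 / 434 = -673.75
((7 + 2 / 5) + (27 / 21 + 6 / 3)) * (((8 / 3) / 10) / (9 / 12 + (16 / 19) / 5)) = 113696 / 36645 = 3.10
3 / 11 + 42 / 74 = 342 / 407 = 0.84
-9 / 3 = -3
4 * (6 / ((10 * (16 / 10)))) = 3 / 2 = 1.50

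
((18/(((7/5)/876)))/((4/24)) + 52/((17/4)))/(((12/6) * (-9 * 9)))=-4021568/9639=-417.22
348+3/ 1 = 351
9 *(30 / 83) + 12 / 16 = 1329 / 332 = 4.00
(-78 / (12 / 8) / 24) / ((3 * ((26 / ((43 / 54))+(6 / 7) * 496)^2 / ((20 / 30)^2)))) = -1177813 / 769003373448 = -0.00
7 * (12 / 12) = 7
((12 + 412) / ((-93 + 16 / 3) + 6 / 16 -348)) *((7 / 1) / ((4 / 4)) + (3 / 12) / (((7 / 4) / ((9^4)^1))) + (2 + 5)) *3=-203285952 / 73129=-2779.83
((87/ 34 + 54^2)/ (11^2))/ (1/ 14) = 63147/ 187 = 337.68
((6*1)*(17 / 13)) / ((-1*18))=-0.44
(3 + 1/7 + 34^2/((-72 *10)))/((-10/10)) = -1937/1260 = -1.54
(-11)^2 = 121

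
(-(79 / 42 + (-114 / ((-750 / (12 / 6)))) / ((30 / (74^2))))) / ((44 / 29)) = -14557913 / 385000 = -37.81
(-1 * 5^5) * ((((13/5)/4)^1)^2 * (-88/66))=21125/12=1760.42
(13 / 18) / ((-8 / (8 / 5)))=-13 / 90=-0.14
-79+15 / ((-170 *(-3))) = -2685 / 34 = -78.97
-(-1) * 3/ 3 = 1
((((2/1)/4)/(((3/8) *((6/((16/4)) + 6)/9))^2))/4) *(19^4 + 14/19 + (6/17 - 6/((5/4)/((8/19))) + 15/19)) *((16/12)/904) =1122496992/4562375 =246.03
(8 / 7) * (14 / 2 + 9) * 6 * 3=2304 / 7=329.14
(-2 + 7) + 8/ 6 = 19/ 3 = 6.33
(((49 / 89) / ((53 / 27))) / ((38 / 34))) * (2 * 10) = 449820 / 89623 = 5.02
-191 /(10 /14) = -1337 /5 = -267.40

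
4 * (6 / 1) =24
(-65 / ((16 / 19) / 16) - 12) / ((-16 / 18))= 11223 / 8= 1402.88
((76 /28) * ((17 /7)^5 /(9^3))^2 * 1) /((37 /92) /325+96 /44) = 12598147483295845900 /754505091995455420641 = 0.02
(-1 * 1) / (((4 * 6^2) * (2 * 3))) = -1 / 864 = -0.00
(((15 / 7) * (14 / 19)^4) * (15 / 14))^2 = 7779240000 / 16983563041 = 0.46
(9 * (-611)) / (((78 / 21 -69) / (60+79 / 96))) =74920209 / 14624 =5123.10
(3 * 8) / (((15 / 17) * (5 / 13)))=1768 / 25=70.72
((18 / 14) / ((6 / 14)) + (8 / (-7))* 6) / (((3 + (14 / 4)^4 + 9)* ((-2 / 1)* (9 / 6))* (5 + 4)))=0.00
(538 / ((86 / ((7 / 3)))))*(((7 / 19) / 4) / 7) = 0.19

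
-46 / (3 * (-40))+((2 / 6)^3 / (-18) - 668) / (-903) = 4928779 / 4388580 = 1.12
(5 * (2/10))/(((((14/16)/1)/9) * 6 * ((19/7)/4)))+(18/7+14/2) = 1609/133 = 12.10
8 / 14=4 / 7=0.57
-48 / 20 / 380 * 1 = -3 / 475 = -0.01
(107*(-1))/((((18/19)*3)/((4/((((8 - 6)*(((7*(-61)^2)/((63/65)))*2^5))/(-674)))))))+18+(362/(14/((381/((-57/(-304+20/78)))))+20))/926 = 8079891262846261/446932399620720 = 18.08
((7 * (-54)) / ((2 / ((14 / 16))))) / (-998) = 1323 / 7984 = 0.17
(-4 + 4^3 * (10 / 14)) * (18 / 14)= 2628 / 49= 53.63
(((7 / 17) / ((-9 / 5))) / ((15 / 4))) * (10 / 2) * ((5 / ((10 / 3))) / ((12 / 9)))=-35 / 102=-0.34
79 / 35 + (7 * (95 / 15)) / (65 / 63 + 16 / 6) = 116162 / 8155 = 14.24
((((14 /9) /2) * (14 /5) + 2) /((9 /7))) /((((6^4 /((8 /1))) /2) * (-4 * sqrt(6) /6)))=-329 * sqrt(6) /32805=-0.02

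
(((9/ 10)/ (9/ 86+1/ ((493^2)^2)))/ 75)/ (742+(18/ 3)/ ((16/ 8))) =7620393315729/ 49510404254096875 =0.00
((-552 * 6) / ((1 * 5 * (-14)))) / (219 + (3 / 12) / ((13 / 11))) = 86112 / 398965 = 0.22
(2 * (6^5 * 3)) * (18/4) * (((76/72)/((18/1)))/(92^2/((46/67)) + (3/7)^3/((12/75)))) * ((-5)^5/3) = -17595900000/16914691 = -1040.27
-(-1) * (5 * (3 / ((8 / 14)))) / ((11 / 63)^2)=416745 / 484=861.04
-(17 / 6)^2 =-289 / 36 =-8.03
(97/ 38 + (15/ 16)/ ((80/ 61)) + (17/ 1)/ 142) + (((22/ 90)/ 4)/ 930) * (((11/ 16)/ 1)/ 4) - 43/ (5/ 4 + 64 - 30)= 1472223139813/ 679274380800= 2.17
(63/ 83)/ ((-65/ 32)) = -2016/ 5395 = -0.37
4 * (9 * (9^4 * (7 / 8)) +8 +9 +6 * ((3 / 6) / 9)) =1240445 / 6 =206740.83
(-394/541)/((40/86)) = -8471/5410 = -1.57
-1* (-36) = 36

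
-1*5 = -5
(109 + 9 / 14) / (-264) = -1535 / 3696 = -0.42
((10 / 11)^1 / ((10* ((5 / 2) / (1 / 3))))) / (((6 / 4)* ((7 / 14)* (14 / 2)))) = 8 / 3465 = 0.00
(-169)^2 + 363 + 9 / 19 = 28924.47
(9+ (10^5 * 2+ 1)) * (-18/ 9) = -400020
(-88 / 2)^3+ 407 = -84777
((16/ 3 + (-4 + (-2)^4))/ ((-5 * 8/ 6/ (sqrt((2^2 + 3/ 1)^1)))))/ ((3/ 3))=-13 * sqrt(7)/ 5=-6.88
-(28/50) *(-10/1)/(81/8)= 224/405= 0.55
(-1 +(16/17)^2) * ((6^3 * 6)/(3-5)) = 21384/289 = 73.99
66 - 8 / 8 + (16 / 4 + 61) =130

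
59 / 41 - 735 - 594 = -1327.56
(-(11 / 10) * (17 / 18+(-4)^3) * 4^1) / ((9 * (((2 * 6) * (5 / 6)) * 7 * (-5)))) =-2497 / 28350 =-0.09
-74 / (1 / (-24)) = 1776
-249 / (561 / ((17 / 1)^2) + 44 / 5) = -255 / 11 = -23.18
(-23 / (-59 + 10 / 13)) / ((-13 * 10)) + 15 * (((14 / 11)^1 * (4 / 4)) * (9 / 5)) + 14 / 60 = 864191 / 24981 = 34.59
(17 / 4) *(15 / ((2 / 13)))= 414.38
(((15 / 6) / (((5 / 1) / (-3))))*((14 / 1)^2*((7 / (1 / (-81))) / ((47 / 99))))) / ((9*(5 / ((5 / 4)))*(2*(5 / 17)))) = 15586263 / 940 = 16581.13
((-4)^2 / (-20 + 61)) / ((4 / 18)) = 72 / 41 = 1.76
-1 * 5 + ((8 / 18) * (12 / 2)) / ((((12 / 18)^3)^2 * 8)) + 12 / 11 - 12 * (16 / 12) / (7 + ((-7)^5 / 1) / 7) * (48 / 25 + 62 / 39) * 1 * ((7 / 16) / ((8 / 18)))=-1162339 / 13041600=-0.09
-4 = -4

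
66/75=22/25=0.88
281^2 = 78961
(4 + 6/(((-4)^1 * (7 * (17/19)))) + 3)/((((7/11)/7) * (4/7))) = 17699/136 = 130.14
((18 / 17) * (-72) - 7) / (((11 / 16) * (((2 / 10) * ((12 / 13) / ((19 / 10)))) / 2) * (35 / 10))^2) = -5524975040 / 907137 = -6090.56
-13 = -13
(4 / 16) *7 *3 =21 / 4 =5.25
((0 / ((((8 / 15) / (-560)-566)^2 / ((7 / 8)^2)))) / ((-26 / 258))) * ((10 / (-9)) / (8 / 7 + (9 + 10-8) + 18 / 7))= 0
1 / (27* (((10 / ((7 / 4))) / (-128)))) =-112 / 135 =-0.83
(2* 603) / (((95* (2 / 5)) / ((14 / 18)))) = 469 / 19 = 24.68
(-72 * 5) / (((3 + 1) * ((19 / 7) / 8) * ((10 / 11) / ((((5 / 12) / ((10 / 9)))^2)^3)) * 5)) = -0.16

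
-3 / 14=-0.21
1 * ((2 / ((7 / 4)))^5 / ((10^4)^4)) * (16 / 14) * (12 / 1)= 48 / 17951812744140625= 0.00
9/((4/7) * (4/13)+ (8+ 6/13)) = 273/262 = 1.04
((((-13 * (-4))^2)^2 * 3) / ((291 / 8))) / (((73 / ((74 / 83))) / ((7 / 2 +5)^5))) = 192056809439872 / 587723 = 326781169.77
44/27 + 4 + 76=2204/27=81.63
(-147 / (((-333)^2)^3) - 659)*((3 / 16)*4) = -149761287569703053 / 303007157450082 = -494.25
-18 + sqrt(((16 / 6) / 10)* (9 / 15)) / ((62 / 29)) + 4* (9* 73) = 404579 / 155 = 2610.19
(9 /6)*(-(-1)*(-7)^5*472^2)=-5616496032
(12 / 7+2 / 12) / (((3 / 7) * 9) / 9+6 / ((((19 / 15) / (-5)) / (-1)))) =1501 / 19242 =0.08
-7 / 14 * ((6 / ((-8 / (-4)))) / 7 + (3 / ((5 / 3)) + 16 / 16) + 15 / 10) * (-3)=993 / 140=7.09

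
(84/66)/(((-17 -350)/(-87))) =1218/4037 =0.30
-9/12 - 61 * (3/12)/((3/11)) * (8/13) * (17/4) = -22931/156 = -146.99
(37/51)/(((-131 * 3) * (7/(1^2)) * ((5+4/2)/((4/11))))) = -148/10803177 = -0.00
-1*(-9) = 9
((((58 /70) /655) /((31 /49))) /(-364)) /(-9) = 29 /47513700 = 0.00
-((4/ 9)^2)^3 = -0.01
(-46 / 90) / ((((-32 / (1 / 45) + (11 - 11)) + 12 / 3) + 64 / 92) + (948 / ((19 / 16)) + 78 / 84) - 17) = 140714 / 179793945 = 0.00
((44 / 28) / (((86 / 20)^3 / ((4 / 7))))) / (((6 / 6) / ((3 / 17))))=0.00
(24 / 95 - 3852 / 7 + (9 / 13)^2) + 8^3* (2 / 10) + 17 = -48342834 / 112385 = -430.15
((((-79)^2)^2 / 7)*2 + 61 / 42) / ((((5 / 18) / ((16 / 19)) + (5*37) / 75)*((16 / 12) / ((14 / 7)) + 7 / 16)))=5384459900160 / 1494017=3604015.15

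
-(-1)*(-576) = -576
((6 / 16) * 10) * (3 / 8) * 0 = 0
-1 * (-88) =88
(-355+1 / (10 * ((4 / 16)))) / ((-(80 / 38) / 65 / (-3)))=-1313793 / 40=-32844.82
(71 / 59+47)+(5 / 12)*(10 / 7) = 120923 / 2478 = 48.80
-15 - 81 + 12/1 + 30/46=-83.35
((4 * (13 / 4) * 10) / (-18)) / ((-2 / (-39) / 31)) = -4365.83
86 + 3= 89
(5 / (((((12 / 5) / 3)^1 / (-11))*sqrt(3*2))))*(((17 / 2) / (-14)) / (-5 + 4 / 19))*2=-88825*sqrt(6) / 30576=-7.12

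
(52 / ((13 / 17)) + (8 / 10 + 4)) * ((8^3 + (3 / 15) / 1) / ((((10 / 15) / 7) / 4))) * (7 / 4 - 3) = -9788142 / 5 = -1957628.40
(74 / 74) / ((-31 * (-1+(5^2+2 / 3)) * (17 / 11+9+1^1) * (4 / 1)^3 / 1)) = -33 / 18645632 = -0.00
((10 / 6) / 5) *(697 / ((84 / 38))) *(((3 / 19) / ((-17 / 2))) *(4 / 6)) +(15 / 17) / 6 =-2473 / 2142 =-1.15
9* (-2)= -18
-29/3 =-9.67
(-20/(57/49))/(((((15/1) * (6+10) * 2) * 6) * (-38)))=49/311904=0.00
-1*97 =-97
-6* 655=-3930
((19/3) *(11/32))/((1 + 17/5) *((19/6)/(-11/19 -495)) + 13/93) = 3466265/177796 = 19.50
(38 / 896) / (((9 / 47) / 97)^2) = 394905139 / 36288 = 10882.53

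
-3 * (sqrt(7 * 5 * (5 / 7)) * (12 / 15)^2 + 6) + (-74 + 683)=2907 / 5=581.40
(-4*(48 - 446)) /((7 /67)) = 15237.71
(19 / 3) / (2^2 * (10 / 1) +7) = 19 / 141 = 0.13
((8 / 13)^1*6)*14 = 672 / 13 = 51.69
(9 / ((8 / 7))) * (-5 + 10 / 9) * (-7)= 1715 / 8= 214.38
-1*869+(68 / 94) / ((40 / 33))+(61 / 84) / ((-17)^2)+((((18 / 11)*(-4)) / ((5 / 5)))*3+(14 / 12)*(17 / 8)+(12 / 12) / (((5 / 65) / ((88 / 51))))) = -863.13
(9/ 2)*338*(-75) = -114075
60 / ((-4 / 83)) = -1245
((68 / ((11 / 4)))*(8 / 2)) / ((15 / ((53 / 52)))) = 14416 / 2145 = 6.72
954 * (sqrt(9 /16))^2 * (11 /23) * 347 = 16386381 /184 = 89056.42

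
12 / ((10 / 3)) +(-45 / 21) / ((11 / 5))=2.63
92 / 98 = 46 / 49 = 0.94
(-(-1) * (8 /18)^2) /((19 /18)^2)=64 /361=0.18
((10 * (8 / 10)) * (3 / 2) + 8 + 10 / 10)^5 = 4084101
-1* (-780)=780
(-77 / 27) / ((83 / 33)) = -847 / 747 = -1.13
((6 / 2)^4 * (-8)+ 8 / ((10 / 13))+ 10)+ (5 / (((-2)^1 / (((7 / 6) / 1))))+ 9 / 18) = -37801 / 60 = -630.02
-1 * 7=-7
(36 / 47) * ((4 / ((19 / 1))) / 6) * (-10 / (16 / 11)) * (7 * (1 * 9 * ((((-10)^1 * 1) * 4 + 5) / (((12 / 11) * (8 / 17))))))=22678425 / 28576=793.62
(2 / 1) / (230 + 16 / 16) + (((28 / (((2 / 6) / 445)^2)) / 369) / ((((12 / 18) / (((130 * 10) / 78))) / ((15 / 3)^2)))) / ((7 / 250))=28589859375082 / 9471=3018673780.50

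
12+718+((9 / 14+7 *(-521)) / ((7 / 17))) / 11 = -80893 / 1078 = -75.04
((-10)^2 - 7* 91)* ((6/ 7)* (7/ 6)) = -537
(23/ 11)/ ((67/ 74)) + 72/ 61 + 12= 696370/ 44957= 15.49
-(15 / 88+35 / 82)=-0.60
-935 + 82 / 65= -60693 / 65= -933.74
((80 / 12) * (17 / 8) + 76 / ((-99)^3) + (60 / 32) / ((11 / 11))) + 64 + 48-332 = -1583205143 / 7762392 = -203.96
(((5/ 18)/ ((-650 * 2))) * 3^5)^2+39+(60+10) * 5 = 105186329/ 270400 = 389.00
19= 19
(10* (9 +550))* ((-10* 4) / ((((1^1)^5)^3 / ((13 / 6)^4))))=-399139975 / 81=-4927654.01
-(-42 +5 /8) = 331 /8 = 41.38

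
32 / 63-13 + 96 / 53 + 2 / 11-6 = -605989 / 36729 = -16.50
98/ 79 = 1.24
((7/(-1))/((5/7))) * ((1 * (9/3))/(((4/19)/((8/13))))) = -5586/65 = -85.94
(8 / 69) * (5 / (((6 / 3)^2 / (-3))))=-10 / 23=-0.43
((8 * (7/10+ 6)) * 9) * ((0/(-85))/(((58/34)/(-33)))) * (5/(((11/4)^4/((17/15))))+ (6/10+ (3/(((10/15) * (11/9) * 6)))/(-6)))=0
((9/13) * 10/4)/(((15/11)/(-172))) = -2838/13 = -218.31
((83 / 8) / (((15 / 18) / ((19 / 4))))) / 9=1577 / 240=6.57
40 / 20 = 2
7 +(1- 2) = 6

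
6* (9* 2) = 108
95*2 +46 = 236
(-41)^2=1681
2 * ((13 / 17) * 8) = 208 / 17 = 12.24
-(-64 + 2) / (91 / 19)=1178 / 91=12.95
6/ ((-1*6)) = -1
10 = 10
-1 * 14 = -14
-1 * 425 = -425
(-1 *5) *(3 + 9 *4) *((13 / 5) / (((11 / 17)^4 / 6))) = -17353.38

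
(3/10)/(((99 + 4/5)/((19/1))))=57/998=0.06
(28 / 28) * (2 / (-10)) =-1 / 5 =-0.20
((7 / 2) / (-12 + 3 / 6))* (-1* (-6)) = -42 / 23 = -1.83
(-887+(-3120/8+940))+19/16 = -5373/16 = -335.81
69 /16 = 4.31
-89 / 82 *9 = -801 / 82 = -9.77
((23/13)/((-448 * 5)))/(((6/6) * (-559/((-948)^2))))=1.27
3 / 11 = 0.27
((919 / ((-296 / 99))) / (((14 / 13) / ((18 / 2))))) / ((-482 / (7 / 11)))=967707 / 285344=3.39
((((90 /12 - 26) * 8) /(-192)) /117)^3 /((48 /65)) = 0.00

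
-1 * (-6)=6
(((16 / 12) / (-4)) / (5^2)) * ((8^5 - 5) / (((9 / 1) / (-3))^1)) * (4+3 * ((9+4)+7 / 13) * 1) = 1266836 / 195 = 6496.59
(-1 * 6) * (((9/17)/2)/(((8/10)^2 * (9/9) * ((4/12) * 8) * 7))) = -2025/15232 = -0.13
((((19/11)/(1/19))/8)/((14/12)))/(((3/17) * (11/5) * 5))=6137/3388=1.81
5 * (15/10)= 15/2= 7.50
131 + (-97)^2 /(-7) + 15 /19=-161243 /133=-1212.35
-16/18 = -8/9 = -0.89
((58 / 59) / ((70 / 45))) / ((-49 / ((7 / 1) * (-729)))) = 190269 / 2891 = 65.81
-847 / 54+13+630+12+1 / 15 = 172633 / 270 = 639.38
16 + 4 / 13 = 212 / 13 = 16.31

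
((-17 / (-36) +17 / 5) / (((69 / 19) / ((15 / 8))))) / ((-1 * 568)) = -13243 / 3762432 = -0.00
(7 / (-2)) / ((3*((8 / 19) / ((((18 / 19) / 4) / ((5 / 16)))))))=-21 / 10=-2.10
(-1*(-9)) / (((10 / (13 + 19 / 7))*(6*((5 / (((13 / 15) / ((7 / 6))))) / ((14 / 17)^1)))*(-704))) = -39 / 95200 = -0.00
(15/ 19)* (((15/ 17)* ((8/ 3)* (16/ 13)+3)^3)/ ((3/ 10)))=3676531250/ 6386679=575.66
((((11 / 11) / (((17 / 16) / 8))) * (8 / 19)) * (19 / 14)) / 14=256 / 833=0.31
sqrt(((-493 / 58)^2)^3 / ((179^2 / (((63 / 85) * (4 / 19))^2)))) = 0.54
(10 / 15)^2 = 4 / 9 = 0.44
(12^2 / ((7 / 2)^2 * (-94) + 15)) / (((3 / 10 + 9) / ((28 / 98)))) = -1920 / 493241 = -0.00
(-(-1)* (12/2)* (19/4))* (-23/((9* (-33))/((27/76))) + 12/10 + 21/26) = 331779/5720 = 58.00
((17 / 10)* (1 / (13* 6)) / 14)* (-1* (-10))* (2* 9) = 51 / 182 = 0.28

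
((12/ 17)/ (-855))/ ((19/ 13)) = -52/ 92055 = -0.00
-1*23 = -23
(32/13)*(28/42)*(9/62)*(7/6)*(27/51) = 1008/6851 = 0.15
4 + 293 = 297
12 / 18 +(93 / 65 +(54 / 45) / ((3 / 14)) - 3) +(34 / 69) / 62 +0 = 218071 / 46345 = 4.71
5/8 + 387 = 3101/8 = 387.62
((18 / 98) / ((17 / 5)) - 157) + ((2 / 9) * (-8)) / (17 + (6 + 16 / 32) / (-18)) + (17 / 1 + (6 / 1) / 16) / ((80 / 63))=-45783618621 / 319338880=-143.37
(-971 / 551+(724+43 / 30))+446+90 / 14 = 136086491 / 115710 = 1176.10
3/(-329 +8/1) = -1/107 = -0.01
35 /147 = 5 /21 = 0.24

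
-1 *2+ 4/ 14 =-12/ 7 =-1.71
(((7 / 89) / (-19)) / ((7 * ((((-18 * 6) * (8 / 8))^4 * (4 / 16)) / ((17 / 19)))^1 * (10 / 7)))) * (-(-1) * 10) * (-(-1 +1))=0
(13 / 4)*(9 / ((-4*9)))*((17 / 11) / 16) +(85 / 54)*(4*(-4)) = -1920847 / 76032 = -25.26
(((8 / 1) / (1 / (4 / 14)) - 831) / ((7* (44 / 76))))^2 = 12148227961 / 290521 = 41815.32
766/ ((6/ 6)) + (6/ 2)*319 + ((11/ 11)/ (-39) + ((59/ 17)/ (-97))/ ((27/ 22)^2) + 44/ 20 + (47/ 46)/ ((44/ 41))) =272984931752407/ 158151038760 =1726.10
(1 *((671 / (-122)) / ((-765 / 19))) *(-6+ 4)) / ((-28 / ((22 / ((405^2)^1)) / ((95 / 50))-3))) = -20568251 / 702683100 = -0.03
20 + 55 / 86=1775 / 86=20.64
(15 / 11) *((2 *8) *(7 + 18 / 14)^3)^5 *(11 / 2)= 2223725007716724043371119892234240 / 4747561509943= 468393090444324216775.96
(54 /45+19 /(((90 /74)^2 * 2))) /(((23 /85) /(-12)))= -1049614 /3105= -338.04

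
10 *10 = 100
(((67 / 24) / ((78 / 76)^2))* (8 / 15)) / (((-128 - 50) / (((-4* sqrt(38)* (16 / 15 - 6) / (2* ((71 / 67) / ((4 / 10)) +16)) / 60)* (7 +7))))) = -479676584* sqrt(38) / 489308171625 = -0.01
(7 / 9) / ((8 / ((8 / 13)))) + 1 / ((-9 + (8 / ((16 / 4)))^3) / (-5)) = 592 / 117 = 5.06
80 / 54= 40 / 27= 1.48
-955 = -955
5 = 5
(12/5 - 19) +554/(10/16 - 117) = -99433/4655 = -21.36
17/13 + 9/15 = 124/65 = 1.91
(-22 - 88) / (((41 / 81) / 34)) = -302940 / 41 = -7388.78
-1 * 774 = -774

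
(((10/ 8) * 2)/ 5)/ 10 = 1/ 20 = 0.05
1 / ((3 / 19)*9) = 19 / 27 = 0.70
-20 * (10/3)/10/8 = -5/6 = -0.83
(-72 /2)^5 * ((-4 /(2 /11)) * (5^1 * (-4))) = -26605117440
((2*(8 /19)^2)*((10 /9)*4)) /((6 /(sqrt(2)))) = 2560*sqrt(2) /9747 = 0.37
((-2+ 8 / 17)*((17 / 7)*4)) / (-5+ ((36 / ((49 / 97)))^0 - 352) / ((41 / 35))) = 2132 / 43715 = 0.05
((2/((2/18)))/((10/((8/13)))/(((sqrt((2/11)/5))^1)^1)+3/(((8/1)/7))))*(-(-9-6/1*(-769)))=13925520/464309-43102800*sqrt(110)/464309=-943.64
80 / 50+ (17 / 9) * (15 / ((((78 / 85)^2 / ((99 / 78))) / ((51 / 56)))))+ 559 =8850815579 / 14763840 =599.49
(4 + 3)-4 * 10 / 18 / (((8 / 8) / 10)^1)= -137 / 9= -15.22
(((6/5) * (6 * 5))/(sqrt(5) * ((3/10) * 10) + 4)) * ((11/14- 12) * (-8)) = -90432/203 + 67824 * sqrt(5)/203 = 301.61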